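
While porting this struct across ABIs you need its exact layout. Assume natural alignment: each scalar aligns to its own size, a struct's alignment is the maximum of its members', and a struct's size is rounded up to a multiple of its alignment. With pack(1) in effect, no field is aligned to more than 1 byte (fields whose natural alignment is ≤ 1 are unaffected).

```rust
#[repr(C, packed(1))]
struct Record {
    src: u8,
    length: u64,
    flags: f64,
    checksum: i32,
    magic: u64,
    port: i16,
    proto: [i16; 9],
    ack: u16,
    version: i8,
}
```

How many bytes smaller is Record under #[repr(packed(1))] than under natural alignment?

12

natural layout:
  src at 0 (size 1, align 1) → ends 1
  pad 7 to align 8 for length
  length at 8 (size 8, align 8) → ends 16
  flags at 16 (size 8, align 8) → ends 24
  checksum at 24 (size 4, align 4) → ends 28
  pad 4 to align 8 for magic
  magic at 32 (size 8, align 8) → ends 40
  port at 40 (size 2, align 2) → ends 42
  proto at 42 (size 18, align 2) → ends 60
  ack at 60 (size 2, align 2) → ends 62
  version at 62 (size 1, align 1) → ends 63
  tail pad 1 to reach multiple of 8
  total 64 bytes, alignment 8
packed(1) layout:
  src at 0 (size 1, align 1) → ends 1
  length at 1 (size 8, align 1) → ends 9
  flags at 9 (size 8, align 1) → ends 17
  checksum at 17 (size 4, align 1) → ends 21
  magic at 21 (size 8, align 1) → ends 29
  port at 29 (size 2, align 1) → ends 31
  proto at 31 (size 18, align 1) → ends 49
  ack at 49 (size 2, align 1) → ends 51
  version at 51 (size 1, align 1) → ends 52
  total 52 bytes, alignment 1
64 − 52 = 12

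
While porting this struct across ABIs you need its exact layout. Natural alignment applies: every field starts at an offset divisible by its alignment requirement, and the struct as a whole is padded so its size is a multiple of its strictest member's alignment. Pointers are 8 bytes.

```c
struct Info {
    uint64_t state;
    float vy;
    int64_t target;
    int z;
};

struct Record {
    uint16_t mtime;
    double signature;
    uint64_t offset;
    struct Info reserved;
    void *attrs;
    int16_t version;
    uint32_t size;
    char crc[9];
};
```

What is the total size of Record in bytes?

88

Info: 0..8  state  (8B, 8-aligned); 8..12  vy  (4B, 4-aligned); 12..16  -- padding (4B); 16..24  target  (8B, 8-aligned); 24..28  z  (4B, 4-aligned); 28..32  -- tail padding (4B); sizeof = 32, alignof = 8
0..2  mtime  (2B, 2-aligned)
2..8  -- padding (6B)
8..16  signature  (8B, 8-aligned)
16..24  offset  (8B, 8-aligned)
24..56  reserved  (32B, 8-aligned)
56..64  attrs  (8B, 8-aligned)
64..66  version  (2B, 2-aligned)
66..68  -- padding (2B)
68..72  size  (4B, 4-aligned)
72..81  crc  (9B, 1-aligned)
81..88  -- tail padding (7B)
sizeof = 88, alignof = 8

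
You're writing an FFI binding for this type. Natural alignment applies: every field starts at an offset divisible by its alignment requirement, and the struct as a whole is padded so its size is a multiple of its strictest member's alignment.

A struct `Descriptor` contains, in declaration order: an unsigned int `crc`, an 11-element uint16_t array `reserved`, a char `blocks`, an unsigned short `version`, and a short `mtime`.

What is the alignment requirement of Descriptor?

member alignments: crc=4, reserved=2, blocks=1, version=2, mtime=2
max = 4

4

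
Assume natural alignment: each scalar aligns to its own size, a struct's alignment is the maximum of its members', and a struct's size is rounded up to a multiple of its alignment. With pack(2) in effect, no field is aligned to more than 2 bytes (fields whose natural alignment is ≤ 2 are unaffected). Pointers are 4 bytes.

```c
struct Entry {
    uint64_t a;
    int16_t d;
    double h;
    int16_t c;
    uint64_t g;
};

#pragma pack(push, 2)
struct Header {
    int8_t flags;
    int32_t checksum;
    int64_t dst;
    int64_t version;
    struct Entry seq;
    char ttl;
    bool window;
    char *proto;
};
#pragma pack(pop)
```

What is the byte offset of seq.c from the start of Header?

Entry: a at 0 (size 8, align 8) → ends 8; d at 8 (size 2, align 2) → ends 10; pad 6 to align 8 for h; h at 16 (size 8, align 8) → ends 24; c at 24 (size 2, align 2) → ends 26; pad 6 to align 8 for g; g at 32 (size 8, align 8) → ends 40; total 40 bytes, alignment 8
flags at 0 (size 1, align 1) → ends 1
pad 1 to align 2 for checksum
checksum at 2 (size 4, align 2) → ends 6
dst at 6 (size 8, align 2) → ends 14
version at 14 (size 8, align 2) → ends 22
seq at 22 (size 40, align 2) → ends 62
within Entry: c at 24
22 + 24 = 46

46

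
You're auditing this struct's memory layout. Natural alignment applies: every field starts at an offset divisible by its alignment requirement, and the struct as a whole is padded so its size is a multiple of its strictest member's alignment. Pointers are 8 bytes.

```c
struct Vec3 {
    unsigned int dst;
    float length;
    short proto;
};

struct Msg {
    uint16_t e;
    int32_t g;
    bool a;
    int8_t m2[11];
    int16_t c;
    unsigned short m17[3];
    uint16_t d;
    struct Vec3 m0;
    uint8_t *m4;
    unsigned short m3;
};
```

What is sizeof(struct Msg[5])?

320

Vec3: @0: dst [4B, align 4] → 4; @4: length [4B, align 4] → 8; @8: proto [2B, align 2] → 10; +2 tail pad (align 4); size 12, align 4
@0: e [2B, align 2] → 2
+2 pad (align 4)
@4: g [4B, align 4] → 8
@8: a [1B, align 1] → 9
@9: m2 [11B, align 1] → 20
@20: c [2B, align 2] → 22
@22: m17 [6B, align 2] → 28
@28: d [2B, align 2] → 30
+2 pad (align 4)
@32: m0 [12B, align 4] → 44
+4 pad (align 8)
@48: m4 [8B, align 8] → 56
@56: m3 [2B, align 2] → 58
+6 tail pad (align 8)
size 64, align 8
array of 5: 5 × 64 = 320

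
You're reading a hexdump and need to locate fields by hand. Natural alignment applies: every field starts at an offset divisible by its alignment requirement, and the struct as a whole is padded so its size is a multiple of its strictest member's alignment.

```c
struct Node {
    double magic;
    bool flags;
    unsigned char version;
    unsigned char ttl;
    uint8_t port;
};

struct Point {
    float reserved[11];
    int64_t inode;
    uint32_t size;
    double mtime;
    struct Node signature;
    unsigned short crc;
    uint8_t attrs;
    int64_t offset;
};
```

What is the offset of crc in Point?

Node: magic at 0 (size 8, align 8) → ends 8; flags at 8 (size 1, align 1) → ends 9; version at 9 (size 1, align 1) → ends 10; ttl at 10 (size 1, align 1) → ends 11; port at 11 (size 1, align 1) → ends 12; tail pad 4 to reach multiple of 8; total 16 bytes, alignment 8
reserved at 0 (size 44, align 4) → ends 44
pad 4 to align 8 for inode
inode at 48 (size 8, align 8) → ends 56
size at 56 (size 4, align 4) → ends 60
pad 4 to align 8 for mtime
mtime at 64 (size 8, align 8) → ends 72
signature at 72 (size 16, align 8) → ends 88
crc at 88 (size 2, align 2) → ends 90

88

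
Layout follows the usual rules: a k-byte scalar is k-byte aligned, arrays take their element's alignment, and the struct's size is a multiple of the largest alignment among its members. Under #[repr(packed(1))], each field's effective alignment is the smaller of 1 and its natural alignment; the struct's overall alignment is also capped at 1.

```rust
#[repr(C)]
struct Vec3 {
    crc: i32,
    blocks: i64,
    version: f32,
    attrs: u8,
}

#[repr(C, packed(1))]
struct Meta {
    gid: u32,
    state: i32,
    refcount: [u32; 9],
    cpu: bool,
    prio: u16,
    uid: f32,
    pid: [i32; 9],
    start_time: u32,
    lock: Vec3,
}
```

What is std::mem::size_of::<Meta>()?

115 bytes

Vec3: @0: crc [4B, align 4] → 4; +4 pad (align 8); @8: blocks [8B, align 8] → 16; @16: version [4B, align 4] → 20; @20: attrs [1B, align 1] → 21; +3 tail pad (align 8); size 24, align 8
@0: gid [4B, align 1] → 4
@4: state [4B, align 1] → 8
@8: refcount [36B, align 1] → 44
@44: cpu [1B, align 1] → 45
@45: prio [2B, align 1] → 47
@47: uid [4B, align 1] → 51
@51: pid [36B, align 1] → 87
@87: start_time [4B, align 1] → 91
@91: lock [24B, align 1] → 115
size 115, align 1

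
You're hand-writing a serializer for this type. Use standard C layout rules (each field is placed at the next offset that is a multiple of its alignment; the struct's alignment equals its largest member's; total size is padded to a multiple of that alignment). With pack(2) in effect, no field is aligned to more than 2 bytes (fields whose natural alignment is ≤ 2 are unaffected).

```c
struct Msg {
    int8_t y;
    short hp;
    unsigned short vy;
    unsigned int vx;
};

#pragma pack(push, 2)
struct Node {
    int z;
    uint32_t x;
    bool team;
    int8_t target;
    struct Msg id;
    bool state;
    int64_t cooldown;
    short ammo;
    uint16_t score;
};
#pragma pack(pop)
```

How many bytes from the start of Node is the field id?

Msg: y at 0 (size 1, align 1) → ends 1; pad 1 to align 2 for hp; hp at 2 (size 2, align 2) → ends 4; vy at 4 (size 2, align 2) → ends 6; pad 2 to align 4 for vx; vx at 8 (size 4, align 4) → ends 12; total 12 bytes, alignment 4
z at 0 (size 4, align 2) → ends 4
x at 4 (size 4, align 2) → ends 8
team at 8 (size 1, align 1) → ends 9
target at 9 (size 1, align 1) → ends 10
id at 10 (size 12, align 2) → ends 22

10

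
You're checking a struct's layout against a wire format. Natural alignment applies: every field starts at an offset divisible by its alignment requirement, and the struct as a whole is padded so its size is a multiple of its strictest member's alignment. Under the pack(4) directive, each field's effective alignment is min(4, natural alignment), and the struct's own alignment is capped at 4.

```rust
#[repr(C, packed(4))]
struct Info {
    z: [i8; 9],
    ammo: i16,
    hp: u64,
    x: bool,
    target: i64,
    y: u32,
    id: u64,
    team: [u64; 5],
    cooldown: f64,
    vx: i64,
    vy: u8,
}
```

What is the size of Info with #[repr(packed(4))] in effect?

0..9  z  (9B, 1-aligned)
9..10  -- padding (1B)
10..12  ammo  (2B, 2-aligned)
12..20  hp  (8B, 4-aligned)
20..21  x  (1B, 1-aligned)
21..24  -- padding (3B)
24..32  target  (8B, 4-aligned)
32..36  y  (4B, 4-aligned)
36..44  id  (8B, 4-aligned)
44..84  team  (40B, 4-aligned)
84..92  cooldown  (8B, 4-aligned)
92..100  vx  (8B, 4-aligned)
100..101  vy  (1B, 1-aligned)
101..104  -- tail padding (3B)
sizeof = 104, alignof = 4

104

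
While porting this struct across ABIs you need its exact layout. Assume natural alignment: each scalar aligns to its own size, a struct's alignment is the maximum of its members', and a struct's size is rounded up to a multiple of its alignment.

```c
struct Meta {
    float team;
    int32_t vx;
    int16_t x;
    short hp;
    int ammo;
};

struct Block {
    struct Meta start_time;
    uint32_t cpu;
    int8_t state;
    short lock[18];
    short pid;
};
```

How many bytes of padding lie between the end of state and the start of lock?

Meta: team at 0 (size 4, align 4) → ends 4; vx at 4 (size 4, align 4) → ends 8; x at 8 (size 2, align 2) → ends 10; hp at 10 (size 2, align 2) → ends 12; ammo at 12 (size 4, align 4) → ends 16; total 16 bytes, alignment 4
start_time at 0 (size 16, align 4) → ends 16
cpu at 16 (size 4, align 4) → ends 20
state at 20 (size 1, align 1) → ends 21
pad 1 to align 2 for lock
lock at 22 (size 36, align 2) → ends 58

1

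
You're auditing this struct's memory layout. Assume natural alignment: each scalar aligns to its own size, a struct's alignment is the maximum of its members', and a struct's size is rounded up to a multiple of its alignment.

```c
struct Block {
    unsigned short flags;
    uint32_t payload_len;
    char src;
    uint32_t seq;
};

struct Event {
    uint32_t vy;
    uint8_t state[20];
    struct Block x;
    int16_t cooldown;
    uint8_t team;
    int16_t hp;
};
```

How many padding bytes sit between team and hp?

Block: flags at 0 (size 2, align 2) → ends 2; pad 2 to align 4 for payload_len; payload_len at 4 (size 4, align 4) → ends 8; src at 8 (size 1, align 1) → ends 9; pad 3 to align 4 for seq; seq at 12 (size 4, align 4) → ends 16; total 16 bytes, alignment 4
vy at 0 (size 4, align 4) → ends 4
state at 4 (size 20, align 1) → ends 24
x at 24 (size 16, align 4) → ends 40
cooldown at 40 (size 2, align 2) → ends 42
team at 42 (size 1, align 1) → ends 43
pad 1 to align 2 for hp
hp at 44 (size 2, align 2) → ends 46

1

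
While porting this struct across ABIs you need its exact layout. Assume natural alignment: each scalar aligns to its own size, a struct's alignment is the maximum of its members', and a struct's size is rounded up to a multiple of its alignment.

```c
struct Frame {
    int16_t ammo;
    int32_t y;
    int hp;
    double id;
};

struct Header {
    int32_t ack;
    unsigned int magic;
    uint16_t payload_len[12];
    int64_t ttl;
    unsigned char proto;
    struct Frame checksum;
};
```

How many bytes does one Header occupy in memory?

Frame: @0: ammo [2B, align 2] → 2; +2 pad (align 4); @4: y [4B, align 4] → 8; @8: hp [4B, align 4] → 12; +4 pad (align 8); @16: id [8B, align 8] → 24; size 24, align 8
@0: ack [4B, align 4] → 4
@4: magic [4B, align 4] → 8
@8: payload_len [24B, align 2] → 32
@32: ttl [8B, align 8] → 40
@40: proto [1B, align 1] → 41
+7 pad (align 8)
@48: checksum [24B, align 8] → 72
size 72, align 8

72 bytes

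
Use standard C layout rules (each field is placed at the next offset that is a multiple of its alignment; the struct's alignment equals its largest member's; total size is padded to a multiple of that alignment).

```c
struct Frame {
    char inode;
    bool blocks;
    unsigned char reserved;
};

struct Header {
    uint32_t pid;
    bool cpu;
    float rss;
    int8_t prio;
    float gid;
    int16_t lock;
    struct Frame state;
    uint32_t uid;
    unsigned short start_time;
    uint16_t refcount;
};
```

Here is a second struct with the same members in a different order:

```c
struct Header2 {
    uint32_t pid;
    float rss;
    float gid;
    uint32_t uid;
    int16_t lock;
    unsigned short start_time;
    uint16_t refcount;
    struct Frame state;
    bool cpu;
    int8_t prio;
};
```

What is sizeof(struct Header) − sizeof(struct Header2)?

Frame: inode at 0 (size 1, align 1) → ends 1; blocks at 1 (size 1, align 1) → ends 2; reserved at 2 (size 1, align 1) → ends 3; total 3 bytes, alignment 1
pid at 0 (size 4, align 4) → ends 4
cpu at 4 (size 1, align 1) → ends 5
pad 3 to align 4 for rss
rss at 8 (size 4, align 4) → ends 12
prio at 12 (size 1, align 1) → ends 13
pad 3 to align 4 for gid
gid at 16 (size 4, align 4) → ends 20
lock at 20 (size 2, align 2) → ends 22
state at 22 (size 3, align 1) → ends 25
pad 3 to align 4 for uid
uid at 28 (size 4, align 4) → ends 32
start_time at 32 (size 2, align 2) → ends 34
refcount at 34 (size 2, align 2) → ends 36
total 36 bytes, alignment 4
— Header2 —
pid at 0 (size 4, align 4) → ends 4
rss at 4 (size 4, align 4) → ends 8
gid at 8 (size 4, align 4) → ends 12
uid at 12 (size 4, align 4) → ends 16
lock at 16 (size 2, align 2) → ends 18
start_time at 18 (size 2, align 2) → ends 20
refcount at 20 (size 2, align 2) → ends 22
state at 22 (size 3, align 1) → ends 25
cpu at 25 (size 1, align 1) → ends 26
prio at 26 (size 1, align 1) → ends 27
tail pad 1 to reach multiple of 4
total 28 bytes, alignment 4
36 − 28 = 8

8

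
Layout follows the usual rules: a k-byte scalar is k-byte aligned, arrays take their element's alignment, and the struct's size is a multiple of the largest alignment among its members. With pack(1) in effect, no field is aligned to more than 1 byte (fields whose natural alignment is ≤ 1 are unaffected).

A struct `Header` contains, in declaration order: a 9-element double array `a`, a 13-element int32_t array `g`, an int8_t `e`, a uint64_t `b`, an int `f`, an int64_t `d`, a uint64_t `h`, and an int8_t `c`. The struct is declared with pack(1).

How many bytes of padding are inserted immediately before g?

0

@0: a [72B, align 1] → 72
@72: g [52B, align 1] → 124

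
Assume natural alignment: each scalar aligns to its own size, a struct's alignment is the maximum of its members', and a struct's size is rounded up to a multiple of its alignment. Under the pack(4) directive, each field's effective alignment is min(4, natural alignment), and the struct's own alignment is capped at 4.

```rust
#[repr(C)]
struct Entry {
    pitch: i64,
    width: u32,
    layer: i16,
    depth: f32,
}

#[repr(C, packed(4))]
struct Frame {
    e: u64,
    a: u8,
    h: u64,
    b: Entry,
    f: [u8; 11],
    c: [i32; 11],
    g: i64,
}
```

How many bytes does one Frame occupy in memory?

108 bytes

Entry: @0: pitch [8B, align 8] → 8; @8: width [4B, align 4] → 12; @12: layer [2B, align 2] → 14; +2 pad (align 4); @16: depth [4B, align 4] → 20; +4 tail pad (align 8); size 24, align 8
@0: e [8B, align 4] → 8
@8: a [1B, align 1] → 9
+3 pad (align 4)
@12: h [8B, align 4] → 20
@20: b [24B, align 4] → 44
@44: f [11B, align 1] → 55
+1 pad (align 4)
@56: c [44B, align 4] → 100
@100: g [8B, align 4] → 108
size 108, align 4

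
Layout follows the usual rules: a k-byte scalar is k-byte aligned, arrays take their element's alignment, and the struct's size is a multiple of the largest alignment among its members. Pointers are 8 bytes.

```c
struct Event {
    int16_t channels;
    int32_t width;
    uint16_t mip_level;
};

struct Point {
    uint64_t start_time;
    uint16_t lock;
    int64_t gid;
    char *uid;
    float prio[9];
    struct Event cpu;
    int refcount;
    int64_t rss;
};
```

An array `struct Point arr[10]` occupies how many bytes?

Event: channels at 0 (size 2, align 2) → ends 2; pad 2 to align 4 for width; width at 4 (size 4, align 4) → ends 8; mip_level at 8 (size 2, align 2) → ends 10; tail pad 2 to reach multiple of 4; total 12 bytes, alignment 4
start_time at 0 (size 8, align 8) → ends 8
lock at 8 (size 2, align 2) → ends 10
pad 6 to align 8 for gid
gid at 16 (size 8, align 8) → ends 24
uid at 24 (size 8, align 8) → ends 32
prio at 32 (size 36, align 4) → ends 68
cpu at 68 (size 12, align 4) → ends 80
refcount at 80 (size 4, align 4) → ends 84
pad 4 to align 8 for rss
rss at 88 (size 8, align 8) → ends 96
total 96 bytes, alignment 8
array of 10: 10 × 96 = 960

960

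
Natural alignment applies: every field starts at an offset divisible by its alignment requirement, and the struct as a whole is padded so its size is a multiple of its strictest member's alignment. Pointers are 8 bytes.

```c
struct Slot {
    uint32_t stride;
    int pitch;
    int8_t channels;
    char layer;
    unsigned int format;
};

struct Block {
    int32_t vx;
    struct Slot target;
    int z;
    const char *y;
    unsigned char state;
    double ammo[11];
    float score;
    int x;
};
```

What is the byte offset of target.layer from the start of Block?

13

Slot: 0..4  stride  (4B, 4-aligned); 4..8  pitch  (4B, 4-aligned); 8..9  channels  (1B, 1-aligned); 9..10  layer  (1B, 1-aligned); 10..12  -- padding (2B); 12..16  format  (4B, 4-aligned); sizeof = 16, alignof = 4
0..4  vx  (4B, 4-aligned)
4..20  target  (16B, 4-aligned)
within Slot: layer at 9
4 + 9 = 13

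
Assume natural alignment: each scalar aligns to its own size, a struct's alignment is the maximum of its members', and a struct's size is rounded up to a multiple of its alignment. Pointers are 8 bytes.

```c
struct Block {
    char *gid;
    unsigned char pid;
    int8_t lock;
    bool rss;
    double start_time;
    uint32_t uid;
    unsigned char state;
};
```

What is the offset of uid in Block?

24

@0: gid [8B, align 8] → 8
@8: pid [1B, align 1] → 9
@9: lock [1B, align 1] → 10
@10: rss [1B, align 1] → 11
+5 pad (align 8)
@16: start_time [8B, align 8] → 24
@24: uid [4B, align 4] → 28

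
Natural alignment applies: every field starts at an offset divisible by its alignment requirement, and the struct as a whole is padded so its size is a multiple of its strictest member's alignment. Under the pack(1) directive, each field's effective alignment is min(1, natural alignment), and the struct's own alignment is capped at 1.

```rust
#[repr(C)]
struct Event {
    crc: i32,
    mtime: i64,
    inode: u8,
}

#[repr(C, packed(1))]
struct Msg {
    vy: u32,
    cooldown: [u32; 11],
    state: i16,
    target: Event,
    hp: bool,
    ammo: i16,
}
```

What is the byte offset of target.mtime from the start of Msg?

58

Event: 0..4  crc  (4B, 4-aligned); 4..8  -- padding (4B); 8..16  mtime  (8B, 8-aligned); 16..17  inode  (1B, 1-aligned); 17..24  -- tail padding (7B); sizeof = 24, alignof = 8
0..4  vy  (4B, 1-aligned)
4..48  cooldown  (44B, 1-aligned)
48..50  state  (2B, 1-aligned)
50..74  target  (24B, 1-aligned)
within Event: mtime at 8
50 + 8 = 58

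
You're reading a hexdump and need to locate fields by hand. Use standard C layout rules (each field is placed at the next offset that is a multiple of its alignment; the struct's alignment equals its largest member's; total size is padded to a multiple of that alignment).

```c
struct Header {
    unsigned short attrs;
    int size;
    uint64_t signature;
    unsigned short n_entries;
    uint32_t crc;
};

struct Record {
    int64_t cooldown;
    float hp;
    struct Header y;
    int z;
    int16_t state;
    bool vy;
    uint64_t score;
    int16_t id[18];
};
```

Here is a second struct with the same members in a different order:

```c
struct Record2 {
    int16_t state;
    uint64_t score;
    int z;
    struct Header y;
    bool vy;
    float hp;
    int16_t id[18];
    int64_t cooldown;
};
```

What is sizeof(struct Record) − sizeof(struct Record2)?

-8

Header: @0: attrs [2B, align 2] → 2; +2 pad (align 4); @4: size [4B, align 4] → 8; @8: signature [8B, align 8] → 16; @16: n_entries [2B, align 2] → 18; +2 pad (align 4); @20: crc [4B, align 4] → 24; size 24, align 8
@0: cooldown [8B, align 8] → 8
@8: hp [4B, align 4] → 12
+4 pad (align 8)
@16: y [24B, align 8] → 40
@40: z [4B, align 4] → 44
@44: state [2B, align 2] → 46
@46: vy [1B, align 1] → 47
+1 pad (align 8)
@48: score [8B, align 8] → 56
@56: id [36B, align 2] → 92
+4 tail pad (align 8)
size 96, align 8
— Record2 —
@0: state [2B, align 2] → 2
+6 pad (align 8)
@8: score [8B, align 8] → 16
@16: z [4B, align 4] → 20
+4 pad (align 8)
@24: y [24B, align 8] → 48
@48: vy [1B, align 1] → 49
+3 pad (align 4)
@52: hp [4B, align 4] → 56
@56: id [36B, align 2] → 92
+4 pad (align 8)
@96: cooldown [8B, align 8] → 104
size 104, align 8
96 − 104 = -8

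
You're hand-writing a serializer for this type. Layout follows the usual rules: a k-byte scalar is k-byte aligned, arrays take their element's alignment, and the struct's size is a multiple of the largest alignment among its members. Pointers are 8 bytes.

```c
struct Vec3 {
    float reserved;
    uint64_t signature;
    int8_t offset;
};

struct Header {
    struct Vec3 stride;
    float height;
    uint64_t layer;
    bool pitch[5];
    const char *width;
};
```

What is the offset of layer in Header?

Vec3: 0..4  reserved  (4B, 4-aligned); 4..8  -- padding (4B); 8..16  signature  (8B, 8-aligned); 16..17  offset  (1B, 1-aligned); 17..24  -- tail padding (7B); sizeof = 24, alignof = 8
0..24  stride  (24B, 8-aligned)
24..28  height  (4B, 4-aligned)
28..32  -- padding (4B)
32..40  layer  (8B, 8-aligned)

32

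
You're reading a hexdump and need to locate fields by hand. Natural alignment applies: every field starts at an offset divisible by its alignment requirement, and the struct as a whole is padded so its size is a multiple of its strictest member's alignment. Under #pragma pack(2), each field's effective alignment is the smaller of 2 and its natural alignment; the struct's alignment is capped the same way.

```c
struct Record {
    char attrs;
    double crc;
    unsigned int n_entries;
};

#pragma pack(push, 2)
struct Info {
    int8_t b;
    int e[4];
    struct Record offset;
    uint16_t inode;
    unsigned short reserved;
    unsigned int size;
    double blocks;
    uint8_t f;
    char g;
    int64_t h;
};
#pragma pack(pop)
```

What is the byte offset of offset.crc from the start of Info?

Record: @0: attrs [1B, align 1] → 1; +7 pad (align 8); @8: crc [8B, align 8] → 16; @16: n_entries [4B, align 4] → 20; +4 tail pad (align 8); size 24, align 8
@0: b [1B, align 1] → 1
+1 pad (align 2)
@2: e [16B, align 2] → 18
@18: offset [24B, align 2] → 42
within Record: crc at 8
18 + 8 = 26

26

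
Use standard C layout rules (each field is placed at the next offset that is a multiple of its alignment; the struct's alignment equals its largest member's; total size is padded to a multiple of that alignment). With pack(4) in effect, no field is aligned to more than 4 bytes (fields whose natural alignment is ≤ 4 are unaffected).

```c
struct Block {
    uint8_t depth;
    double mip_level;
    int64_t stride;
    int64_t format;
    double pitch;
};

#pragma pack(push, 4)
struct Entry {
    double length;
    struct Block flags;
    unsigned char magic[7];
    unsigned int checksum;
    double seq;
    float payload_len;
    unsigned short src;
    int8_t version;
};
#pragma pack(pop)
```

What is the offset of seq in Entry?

Block: 0..1  depth  (1B, 1-aligned); 1..8  -- padding (7B); 8..16  mip_level  (8B, 8-aligned); 16..24  stride  (8B, 8-aligned); 24..32  format  (8B, 8-aligned); 32..40  pitch  (8B, 8-aligned); sizeof = 40, alignof = 8
0..8  length  (8B, 4-aligned)
8..48  flags  (40B, 4-aligned)
48..55  magic  (7B, 1-aligned)
55..56  -- padding (1B)
56..60  checksum  (4B, 4-aligned)
60..68  seq  (8B, 4-aligned)

60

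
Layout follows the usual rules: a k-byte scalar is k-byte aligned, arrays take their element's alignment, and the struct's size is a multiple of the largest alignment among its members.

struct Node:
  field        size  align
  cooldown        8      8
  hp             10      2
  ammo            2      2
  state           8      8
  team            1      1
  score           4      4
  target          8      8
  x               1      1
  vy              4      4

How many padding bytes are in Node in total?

10

@0: cooldown [8B, align 8] → 8
@8: hp [10B, align 2] → 18
@18: ammo [2B, align 2] → 20
+4 pad (align 8)
@24: state [8B, align 8] → 32
@32: team [1B, align 1] → 33
+3 pad (align 4)
@36: score [4B, align 4] → 40
@40: target [8B, align 8] → 48
@48: x [1B, align 1] → 49
+3 pad (align 4)
@52: vy [4B, align 4] → 56
size 56, align 8
data bytes 46, size 56 → padding 10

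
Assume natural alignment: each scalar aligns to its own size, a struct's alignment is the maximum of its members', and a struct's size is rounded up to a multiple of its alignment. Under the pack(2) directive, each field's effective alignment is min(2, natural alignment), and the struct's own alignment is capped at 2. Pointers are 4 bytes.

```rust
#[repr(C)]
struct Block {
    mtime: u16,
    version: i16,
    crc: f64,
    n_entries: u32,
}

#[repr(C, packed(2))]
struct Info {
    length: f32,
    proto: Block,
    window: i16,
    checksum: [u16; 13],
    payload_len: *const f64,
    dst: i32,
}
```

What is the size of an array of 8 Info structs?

Block: @0: mtime [2B, align 2] → 2; @2: version [2B, align 2] → 4; +4 pad (align 8); @8: crc [8B, align 8] → 16; @16: n_entries [4B, align 4] → 20; +4 tail pad (align 8); size 24, align 8
@0: length [4B, align 2] → 4
@4: proto [24B, align 2] → 28
@28: window [2B, align 2] → 30
@30: checksum [26B, align 2] → 56
@56: payload_len [4B, align 2] → 60
@60: dst [4B, align 2] → 64
size 64, align 2
array of 8: 8 × 64 = 512

512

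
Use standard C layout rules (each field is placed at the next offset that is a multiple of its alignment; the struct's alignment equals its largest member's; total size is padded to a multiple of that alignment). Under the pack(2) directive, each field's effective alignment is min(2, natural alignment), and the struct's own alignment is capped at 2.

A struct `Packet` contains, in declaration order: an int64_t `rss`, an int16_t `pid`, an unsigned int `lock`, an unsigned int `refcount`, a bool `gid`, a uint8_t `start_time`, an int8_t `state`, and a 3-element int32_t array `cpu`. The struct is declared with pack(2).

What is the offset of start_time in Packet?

19

rss at 0 (size 8, align 2) → ends 8
pid at 8 (size 2, align 2) → ends 10
lock at 10 (size 4, align 2) → ends 14
refcount at 14 (size 4, align 2) → ends 18
gid at 18 (size 1, align 1) → ends 19
start_time at 19 (size 1, align 1) → ends 20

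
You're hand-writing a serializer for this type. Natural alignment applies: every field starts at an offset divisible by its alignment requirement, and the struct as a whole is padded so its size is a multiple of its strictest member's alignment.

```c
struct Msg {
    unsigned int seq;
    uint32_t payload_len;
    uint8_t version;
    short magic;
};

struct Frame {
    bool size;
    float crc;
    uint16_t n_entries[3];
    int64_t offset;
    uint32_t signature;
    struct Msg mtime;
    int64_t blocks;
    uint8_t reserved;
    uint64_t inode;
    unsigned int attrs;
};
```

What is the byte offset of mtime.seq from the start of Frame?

Msg: seq at 0 (size 4, align 4) → ends 4; payload_len at 4 (size 4, align 4) → ends 8; version at 8 (size 1, align 1) → ends 9; pad 1 to align 2 for magic; magic at 10 (size 2, align 2) → ends 12; total 12 bytes, alignment 4
size at 0 (size 1, align 1) → ends 1
pad 3 to align 4 for crc
crc at 4 (size 4, align 4) → ends 8
n_entries at 8 (size 6, align 2) → ends 14
pad 2 to align 8 for offset
offset at 16 (size 8, align 8) → ends 24
signature at 24 (size 4, align 4) → ends 28
mtime at 28 (size 12, align 4) → ends 40
within Msg: seq at 0
28 + 0 = 28

28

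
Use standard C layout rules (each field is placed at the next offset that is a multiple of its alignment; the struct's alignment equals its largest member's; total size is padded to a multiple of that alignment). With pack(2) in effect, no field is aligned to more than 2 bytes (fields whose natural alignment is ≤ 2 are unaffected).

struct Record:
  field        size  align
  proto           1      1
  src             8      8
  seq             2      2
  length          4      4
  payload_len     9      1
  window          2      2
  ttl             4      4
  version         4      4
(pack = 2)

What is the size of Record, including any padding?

@0: proto [1B, align 1] → 1
+1 pad (align 2)
@2: src [8B, align 2] → 10
@10: seq [2B, align 2] → 12
@12: length [4B, align 2] → 16
@16: payload_len [9B, align 1] → 25
+1 pad (align 2)
@26: window [2B, align 2] → 28
@28: ttl [4B, align 2] → 32
@32: version [4B, align 2] → 36
size 36, align 2

36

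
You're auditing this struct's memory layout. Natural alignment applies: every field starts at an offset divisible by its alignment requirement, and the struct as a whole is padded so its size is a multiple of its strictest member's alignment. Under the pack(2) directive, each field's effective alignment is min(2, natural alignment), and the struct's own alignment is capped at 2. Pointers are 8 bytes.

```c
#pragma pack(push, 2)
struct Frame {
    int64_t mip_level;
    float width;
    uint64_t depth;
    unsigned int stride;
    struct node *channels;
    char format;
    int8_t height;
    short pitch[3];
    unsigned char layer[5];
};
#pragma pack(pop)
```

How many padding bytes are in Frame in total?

@0: mip_level [8B, align 2] → 8
@8: width [4B, align 2] → 12
@12: depth [8B, align 2] → 20
@20: stride [4B, align 2] → 24
@24: channels [8B, align 2] → 32
@32: format [1B, align 1] → 33
@33: height [1B, align 1] → 34
@34: pitch [6B, align 2] → 40
@40: layer [5B, align 1] → 45
+1 tail pad (align 2)
size 46, align 2
data bytes 45, size 46 → padding 1

1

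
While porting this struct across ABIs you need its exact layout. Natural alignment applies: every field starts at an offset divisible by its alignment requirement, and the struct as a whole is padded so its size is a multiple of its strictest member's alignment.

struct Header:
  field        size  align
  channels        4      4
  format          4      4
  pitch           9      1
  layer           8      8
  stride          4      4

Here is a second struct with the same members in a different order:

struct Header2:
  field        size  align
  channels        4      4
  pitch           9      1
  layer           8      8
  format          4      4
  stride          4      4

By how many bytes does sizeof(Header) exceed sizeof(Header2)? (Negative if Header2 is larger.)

8

channels at 0 (size 4, align 4) → ends 4
format at 4 (size 4, align 4) → ends 8
pitch at 8 (size 9, align 1) → ends 17
pad 7 to align 8 for layer
layer at 24 (size 8, align 8) → ends 32
stride at 32 (size 4, align 4) → ends 36
tail pad 4 to reach multiple of 8
total 40 bytes, alignment 8
— Header2 —
channels at 0 (size 4, align 4) → ends 4
pitch at 4 (size 9, align 1) → ends 13
pad 3 to align 8 for layer
layer at 16 (size 8, align 8) → ends 24
format at 24 (size 4, align 4) → ends 28
stride at 28 (size 4, align 4) → ends 32
total 32 bytes, alignment 8
40 − 32 = 8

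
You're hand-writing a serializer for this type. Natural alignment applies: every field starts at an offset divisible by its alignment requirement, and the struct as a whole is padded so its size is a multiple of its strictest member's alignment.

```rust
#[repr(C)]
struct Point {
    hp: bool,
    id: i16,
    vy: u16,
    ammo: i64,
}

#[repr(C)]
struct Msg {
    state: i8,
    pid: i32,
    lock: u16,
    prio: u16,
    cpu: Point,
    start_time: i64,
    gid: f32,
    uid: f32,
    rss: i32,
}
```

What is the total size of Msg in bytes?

56 bytes

Point: 0..1  hp  (1B, 1-aligned); 1..2  -- padding (1B); 2..4  id  (2B, 2-aligned); 4..6  vy  (2B, 2-aligned); 6..8  -- padding (2B); 8..16  ammo  (8B, 8-aligned); sizeof = 16, alignof = 8
0..1  state  (1B, 1-aligned)
1..4  -- padding (3B)
4..8  pid  (4B, 4-aligned)
8..10  lock  (2B, 2-aligned)
10..12  prio  (2B, 2-aligned)
12..16  -- padding (4B)
16..32  cpu  (16B, 8-aligned)
32..40  start_time  (8B, 8-aligned)
40..44  gid  (4B, 4-aligned)
44..48  uid  (4B, 4-aligned)
48..52  rss  (4B, 4-aligned)
52..56  -- tail padding (4B)
sizeof = 56, alignof = 8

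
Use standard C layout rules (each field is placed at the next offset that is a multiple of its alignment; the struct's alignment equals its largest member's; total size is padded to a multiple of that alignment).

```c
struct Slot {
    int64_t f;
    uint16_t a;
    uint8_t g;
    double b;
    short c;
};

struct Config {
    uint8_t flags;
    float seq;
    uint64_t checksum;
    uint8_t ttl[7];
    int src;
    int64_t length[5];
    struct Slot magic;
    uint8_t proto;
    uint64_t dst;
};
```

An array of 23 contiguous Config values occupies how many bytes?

Slot: 0..8  f  (8B, 8-aligned); 8..10  a  (2B, 2-aligned); 10..11  g  (1B, 1-aligned); 11..16  -- padding (5B); 16..24  b  (8B, 8-aligned); 24..26  c  (2B, 2-aligned); 26..32  -- tail padding (6B); sizeof = 32, alignof = 8
0..1  flags  (1B, 1-aligned)
1..4  -- padding (3B)
4..8  seq  (4B, 4-aligned)
8..16  checksum  (8B, 8-aligned)
16..23  ttl  (7B, 1-aligned)
23..24  -- padding (1B)
24..28  src  (4B, 4-aligned)
28..32  -- padding (4B)
32..72  length  (40B, 8-aligned)
72..104  magic  (32B, 8-aligned)
104..105  proto  (1B, 1-aligned)
105..112  -- padding (7B)
112..120  dst  (8B, 8-aligned)
sizeof = 120, alignof = 8
array of 23: 23 × 120 = 2760

2760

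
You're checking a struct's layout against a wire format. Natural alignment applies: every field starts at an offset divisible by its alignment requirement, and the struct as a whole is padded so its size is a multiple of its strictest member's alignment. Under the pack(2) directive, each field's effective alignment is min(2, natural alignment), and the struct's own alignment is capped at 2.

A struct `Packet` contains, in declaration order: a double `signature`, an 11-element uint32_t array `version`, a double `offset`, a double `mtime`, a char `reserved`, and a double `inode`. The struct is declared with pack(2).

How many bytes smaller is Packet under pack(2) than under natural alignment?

10

natural layout:
  @0: signature [8B, align 8] → 8
  @8: version [44B, align 4] → 52
  +4 pad (align 8)
  @56: offset [8B, align 8] → 64
  @64: mtime [8B, align 8] → 72
  @72: reserved [1B, align 1] → 73
  +7 pad (align 8)
  @80: inode [8B, align 8] → 88
  size 88, align 8
packed(2) layout:
  @0: signature [8B, align 2] → 8
  @8: version [44B, align 2] → 52
  @52: offset [8B, align 2] → 60
  @60: mtime [8B, align 2] → 68
  @68: reserved [1B, align 1] → 69
  +1 pad (align 2)
  @70: inode [8B, align 2] → 78
  size 78, align 2
88 − 78 = 10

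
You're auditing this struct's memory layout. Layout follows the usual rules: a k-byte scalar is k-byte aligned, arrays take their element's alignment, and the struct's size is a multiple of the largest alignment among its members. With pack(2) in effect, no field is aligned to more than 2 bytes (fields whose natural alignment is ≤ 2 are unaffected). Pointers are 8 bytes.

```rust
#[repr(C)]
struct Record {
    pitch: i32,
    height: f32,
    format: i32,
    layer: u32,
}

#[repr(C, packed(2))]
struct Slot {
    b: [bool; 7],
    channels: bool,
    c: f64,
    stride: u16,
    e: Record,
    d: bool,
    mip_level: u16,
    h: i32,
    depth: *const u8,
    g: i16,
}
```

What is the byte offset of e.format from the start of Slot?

Record: 0..4  pitch  (4B, 4-aligned); 4..8  height  (4B, 4-aligned); 8..12  format  (4B, 4-aligned); 12..16  layer  (4B, 4-aligned); sizeof = 16, alignof = 4
0..7  b  (7B, 1-aligned)
7..8  channels  (1B, 1-aligned)
8..16  c  (8B, 2-aligned)
16..18  stride  (2B, 2-aligned)
18..34  e  (16B, 2-aligned)
within Record: format at 8
18 + 8 = 26

26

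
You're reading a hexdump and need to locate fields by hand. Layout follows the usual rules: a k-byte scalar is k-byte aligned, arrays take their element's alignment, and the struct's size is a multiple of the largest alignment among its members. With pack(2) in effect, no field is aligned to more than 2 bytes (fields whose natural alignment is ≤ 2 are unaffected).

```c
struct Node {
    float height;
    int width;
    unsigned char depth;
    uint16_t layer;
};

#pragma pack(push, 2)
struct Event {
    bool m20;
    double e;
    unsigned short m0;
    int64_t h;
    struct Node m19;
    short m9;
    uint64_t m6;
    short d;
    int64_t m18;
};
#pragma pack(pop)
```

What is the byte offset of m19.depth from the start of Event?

28

Node: height at 0 (size 4, align 4) → ends 4; width at 4 (size 4, align 4) → ends 8; depth at 8 (size 1, align 1) → ends 9; pad 1 to align 2 for layer; layer at 10 (size 2, align 2) → ends 12; total 12 bytes, alignment 4
m20 at 0 (size 1, align 1) → ends 1
pad 1 to align 2 for e
e at 2 (size 8, align 2) → ends 10
m0 at 10 (size 2, align 2) → ends 12
h at 12 (size 8, align 2) → ends 20
m19 at 20 (size 12, align 2) → ends 32
within Node: depth at 8
20 + 8 = 28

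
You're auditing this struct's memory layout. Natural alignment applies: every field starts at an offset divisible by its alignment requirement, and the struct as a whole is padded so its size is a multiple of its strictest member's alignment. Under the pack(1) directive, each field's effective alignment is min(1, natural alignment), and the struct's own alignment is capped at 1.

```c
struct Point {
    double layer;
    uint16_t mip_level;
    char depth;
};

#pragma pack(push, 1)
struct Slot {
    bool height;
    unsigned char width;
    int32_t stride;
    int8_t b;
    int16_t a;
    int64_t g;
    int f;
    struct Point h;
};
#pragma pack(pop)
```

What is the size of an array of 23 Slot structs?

Point: @0: layer [8B, align 8] → 8; @8: mip_level [2B, align 2] → 10; @10: depth [1B, align 1] → 11; +5 tail pad (align 8); size 16, align 8
@0: height [1B, align 1] → 1
@1: width [1B, align 1] → 2
@2: stride [4B, align 1] → 6
@6: b [1B, align 1] → 7
@7: a [2B, align 1] → 9
@9: g [8B, align 1] → 17
@17: f [4B, align 1] → 21
@21: h [16B, align 1] → 37
size 37, align 1
array of 23: 23 × 37 = 851

851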